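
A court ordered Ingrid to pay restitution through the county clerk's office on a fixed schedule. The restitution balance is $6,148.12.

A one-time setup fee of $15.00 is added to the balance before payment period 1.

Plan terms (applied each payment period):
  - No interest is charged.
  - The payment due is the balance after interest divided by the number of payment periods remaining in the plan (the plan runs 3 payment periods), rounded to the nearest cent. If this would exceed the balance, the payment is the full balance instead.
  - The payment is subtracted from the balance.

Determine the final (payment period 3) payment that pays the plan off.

$2,054.37

Payment period 1: opening $6,163.12; payment $2,054.37; balance $4,108.75
Payment period 2: opening $4,108.75; payment $2,054.38; balance $2,054.37
Payment period 3: opening $2,054.37; payment $2,054.37; balance $0.00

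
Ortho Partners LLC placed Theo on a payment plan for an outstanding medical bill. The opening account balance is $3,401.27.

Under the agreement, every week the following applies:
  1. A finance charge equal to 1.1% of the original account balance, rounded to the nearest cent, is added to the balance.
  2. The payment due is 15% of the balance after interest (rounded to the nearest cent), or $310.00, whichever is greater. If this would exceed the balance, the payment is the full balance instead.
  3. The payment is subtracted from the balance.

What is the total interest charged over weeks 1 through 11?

Week 1: opening $3,401.27; interest $37.41 → $3,438.68; payment $515.80; balance $2,922.88
Week 2: opening $2,922.88; interest $37.41 → $2,960.29; payment $444.04; balance $2,516.25
Week 3: opening $2,516.25; interest $37.41 → $2,553.66; payment $383.05; balance $2,170.61
Week 4: opening $2,170.61; interest $37.41 → $2,208.02; payment $331.20; balance $1,876.82
Week 5: opening $1,876.82; interest $37.41 → $1,914.23; payment $310.00; balance $1,604.23
Week 6: opening $1,604.23; interest $37.41 → $1,641.64; payment $310.00; balance $1,331.64
Week 7: opening $1,331.64; interest $37.41 → $1,369.05; payment $310.00; balance $1,059.05
Week 8: opening $1,059.05; interest $37.41 → $1,096.46; payment $310.00; balance $786.46
Week 9: opening $786.46; interest $37.41 → $823.87; payment $310.00; balance $513.87
Week 10: opening $513.87; interest $37.41 → $551.28; payment $310.00; balance $241.28
Week 11: opening $241.28; interest $37.41 → $278.69; payment $278.69; balance $0.00
Total interest: $37.41 + $37.41 + $37.41 + $37.41 + $37.41 + $37.41 + $37.41 + $37.41 + $37.41 + $37.41 + $37.41 = $411.51

$411.51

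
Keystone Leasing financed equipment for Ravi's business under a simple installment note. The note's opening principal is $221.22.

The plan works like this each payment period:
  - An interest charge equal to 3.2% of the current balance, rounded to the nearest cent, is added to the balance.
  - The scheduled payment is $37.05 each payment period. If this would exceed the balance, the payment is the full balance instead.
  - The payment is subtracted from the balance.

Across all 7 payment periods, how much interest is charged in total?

$28.30

# | Opening | Interest | Payment | End bal
1 | $221.22 | $7.08 | $37.05 | $191.25
2 | $191.25 | $6.12 | $37.05 | $160.32
3 | $160.32 | $5.13 | $37.05 | $128.40
4 | $128.40 | $4.11 | $37.05 | $95.46
5 | $95.46 | $3.05 | $37.05 | $61.46
6 | $61.46 | $1.97 | $37.05 | $26.38
7 | $26.38 | $0.84 | $27.22 | $0.00
Total interest: $7.08 + $6.12 + $5.13 + $4.11 + $3.05 + $1.97 + $0.84 = $28.30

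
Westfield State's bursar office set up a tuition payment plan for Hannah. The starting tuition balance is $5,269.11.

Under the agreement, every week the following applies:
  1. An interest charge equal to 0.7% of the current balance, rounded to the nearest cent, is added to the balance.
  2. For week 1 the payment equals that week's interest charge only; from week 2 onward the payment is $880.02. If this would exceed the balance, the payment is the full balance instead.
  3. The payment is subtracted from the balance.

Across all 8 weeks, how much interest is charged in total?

$169.67

Week 1: $5,269.11 +$36.88 interest = $5,305.99; pay $36.88 → $5,269.11
Week 2: $5,269.11 +$36.88 interest = $5,305.99; pay $880.02 → $4,425.97
Week 3: $4,425.97 +$30.98 interest = $4,456.95; pay $880.02 → $3,576.93
Week 4: $3,576.93 +$25.04 interest = $3,601.97; pay $880.02 → $2,721.95
Week 5: $2,721.95 +$19.05 interest = $2,741.00; pay $880.02 → $1,860.98
Week 6: $1,860.98 +$13.03 interest = $1,874.01; pay $880.02 → $993.99
Week 7: $993.99 +$6.96 interest = $1,000.95; pay $880.02 → $120.93
Week 8: $120.93 +$0.85 interest = $121.78; pay $121.78 → $0.00
Total interest: $36.88 + $36.88 + $30.98 + $25.04 + $19.05 + $13.03 + $6.96 + $0.85 = $169.67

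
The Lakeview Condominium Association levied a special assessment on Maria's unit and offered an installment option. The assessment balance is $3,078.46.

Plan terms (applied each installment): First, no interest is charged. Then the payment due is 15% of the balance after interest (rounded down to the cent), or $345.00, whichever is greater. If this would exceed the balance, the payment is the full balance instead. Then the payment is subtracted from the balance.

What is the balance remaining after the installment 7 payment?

$499.20

Installment 1: $3,078.46 − $461.76 → $2,616.70
Installment 2: $2,616.70 − $392.50 → $2,224.20
Installment 3: $2,224.20 − $345.00 → $1,879.20
Installment 4: $1,879.20 − $345.00 → $1,534.20
Installment 5: $1,534.20 − $345.00 → $1,189.20
Installment 6: $1,189.20 − $345.00 → $844.20
Installment 7: $844.20 − $345.00 → $499.20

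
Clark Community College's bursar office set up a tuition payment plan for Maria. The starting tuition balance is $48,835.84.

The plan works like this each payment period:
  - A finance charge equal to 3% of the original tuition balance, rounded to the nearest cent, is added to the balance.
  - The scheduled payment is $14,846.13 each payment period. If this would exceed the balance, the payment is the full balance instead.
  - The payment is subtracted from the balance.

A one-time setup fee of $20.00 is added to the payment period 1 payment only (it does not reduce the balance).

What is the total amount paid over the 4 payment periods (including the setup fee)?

Payment period 1: opening $48,835.84; interest $1,465.08 → $50,300.92; payment $14,846.13 (+ $20.00 fee); balance $35,454.79
Payment period 2: opening $35,454.79; interest $1,465.08 → $36,919.87; payment $14,846.13; balance $22,073.74
Payment period 3: opening $22,073.74; interest $1,465.08 → $23,538.82; payment $14,846.13; balance $8,692.69
Payment period 4: opening $8,692.69; interest $1,465.08 → $10,157.77; payment $10,157.77; balance $0.00
Total paid: $54,716.16

$54,716.16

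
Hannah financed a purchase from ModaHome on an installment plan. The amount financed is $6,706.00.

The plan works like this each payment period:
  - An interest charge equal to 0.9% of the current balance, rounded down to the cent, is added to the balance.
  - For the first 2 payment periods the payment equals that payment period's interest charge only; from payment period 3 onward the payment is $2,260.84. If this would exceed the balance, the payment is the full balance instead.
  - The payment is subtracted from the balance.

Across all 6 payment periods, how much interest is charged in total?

$242.55

# | Opening | Interest | Payment | End bal
1 | $6,706.00 | $60.35 | $60.35 | $6,706.00
2 | $6,706.00 | $60.35 | $60.35 | $6,706.00
3 | $6,706.00 | $60.35 | $2,260.84 | $4,505.51
4 | $4,505.51 | $40.54 | $2,260.84 | $2,285.21
5 | $2,285.21 | $20.56 | $2,260.84 | $44.93
6 | $44.93 | $0.40 | $45.33 | $0.00
Total interest: $60.35 + $60.35 + $60.35 + $40.54 + $20.56 + $0.40 = $242.55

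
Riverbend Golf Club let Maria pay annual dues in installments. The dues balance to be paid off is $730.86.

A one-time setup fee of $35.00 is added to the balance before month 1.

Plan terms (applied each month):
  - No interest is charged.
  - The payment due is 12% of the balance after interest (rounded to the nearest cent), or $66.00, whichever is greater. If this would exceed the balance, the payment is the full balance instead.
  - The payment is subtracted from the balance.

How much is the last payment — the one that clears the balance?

$59.91

# | Opening | Payment | End bal
1 | $765.86 | $91.90 | $673.96
2 | $673.96 | $80.88 | $593.08
3 | $593.08 | $71.17 | $521.91
4 | $521.91 | $66.00 | $455.91
5 | $455.91 | $66.00 | $389.91
6 | $389.91 | $66.00 | $323.91
7 | $323.91 | $66.00 | $257.91
8 | $257.91 | $66.00 | $191.91
9 | $191.91 | $66.00 | $125.91
10 | $125.91 | $66.00 | $59.91
11 | $59.91 | $59.91 | $0.00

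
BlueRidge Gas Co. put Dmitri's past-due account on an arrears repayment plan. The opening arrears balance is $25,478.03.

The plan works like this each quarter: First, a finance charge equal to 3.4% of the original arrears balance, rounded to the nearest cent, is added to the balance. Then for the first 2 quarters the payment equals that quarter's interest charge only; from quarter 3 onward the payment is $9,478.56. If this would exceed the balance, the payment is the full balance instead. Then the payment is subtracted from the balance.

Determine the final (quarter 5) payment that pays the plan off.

Quarter 1: opening $25,478.03; interest $866.25 → $26,344.28; payment $866.25; balance $25,478.03
Quarter 2: opening $25,478.03; interest $866.25 → $26,344.28; payment $866.25; balance $25,478.03
Quarter 3: opening $25,478.03; interest $866.25 → $26,344.28; payment $9,478.56; balance $16,865.72
Quarter 4: opening $16,865.72; interest $866.25 → $17,731.97; payment $9,478.56; balance $8,253.41
Quarter 5: opening $8,253.41; interest $866.25 → $9,119.66; payment $9,119.66; balance $0.00

$9,119.66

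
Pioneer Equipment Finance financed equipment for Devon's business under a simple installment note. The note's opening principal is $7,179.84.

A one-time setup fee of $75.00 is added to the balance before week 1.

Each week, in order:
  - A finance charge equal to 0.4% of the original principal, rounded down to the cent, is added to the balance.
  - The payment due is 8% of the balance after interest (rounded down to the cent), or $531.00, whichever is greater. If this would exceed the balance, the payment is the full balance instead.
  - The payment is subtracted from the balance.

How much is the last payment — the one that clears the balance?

Week 1: opening $7,254.84; interest $28.71 → $7,283.55; payment $582.68; balance $6,700.87
Week 2: opening $6,700.87; interest $28.71 → $6,729.58; payment $538.36; balance $6,191.22
Week 3: opening $6,191.22; interest $28.71 → $6,219.93; payment $531.00; balance $5,688.93
Week 4: opening $5,688.93; interest $28.71 → $5,717.64; payment $531.00; balance $5,186.64
Week 5: opening $5,186.64; interest $28.71 → $5,215.35; payment $531.00; balance $4,684.35
Week 6: opening $4,684.35; interest $28.71 → $4,713.06; payment $531.00; balance $4,182.06
Week 7: opening $4,182.06; interest $28.71 → $4,210.77; payment $531.00; balance $3,679.77
Week 8: opening $3,679.77; interest $28.71 → $3,708.48; payment $531.00; balance $3,177.48
Week 9: opening $3,177.48; interest $28.71 → $3,206.19; payment $531.00; balance $2,675.19
Week 10: opening $2,675.19; interest $28.71 → $2,703.90; payment $531.00; balance $2,172.90
Week 11: opening $2,172.90; interest $28.71 → $2,201.61; payment $531.00; balance $1,670.61
Week 12: opening $1,670.61; interest $28.71 → $1,699.32; payment $531.00; balance $1,168.32
Week 13: opening $1,168.32; interest $28.71 → $1,197.03; payment $531.00; balance $666.03
Week 14: opening $666.03; interest $28.71 → $694.74; payment $531.00; balance $163.74
Week 15: opening $163.74; interest $28.71 → $192.45; payment $192.45; balance $0.00

$192.45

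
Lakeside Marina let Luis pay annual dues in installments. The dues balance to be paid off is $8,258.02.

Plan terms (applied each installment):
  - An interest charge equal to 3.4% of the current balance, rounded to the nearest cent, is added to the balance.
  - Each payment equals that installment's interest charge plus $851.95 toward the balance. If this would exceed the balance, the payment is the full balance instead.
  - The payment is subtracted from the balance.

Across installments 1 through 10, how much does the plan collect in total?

$9,762.26

Installment 1: $8,258.02 +$280.77 interest = $8,538.79; pay $1,132.72 → $7,406.07
Installment 2: $7,406.07 +$251.81 interest = $7,657.88; pay $1,103.76 → $6,554.12
Installment 3: $6,554.12 +$222.84 interest = $6,776.96; pay $1,074.79 → $5,702.17
Installment 4: $5,702.17 +$193.87 interest = $5,896.04; pay $1,045.82 → $4,850.22
Installment 5: $4,850.22 +$164.91 interest = $5,015.13; pay $1,016.86 → $3,998.27
Installment 6: $3,998.27 +$135.94 interest = $4,134.21; pay $987.89 → $3,146.32
Installment 7: $3,146.32 +$106.97 interest = $3,253.29; pay $958.92 → $2,294.37
Installment 8: $2,294.37 +$78.01 interest = $2,372.38; pay $929.96 → $1,442.42
Installment 9: $1,442.42 +$49.04 interest = $1,491.46; pay $900.99 → $590.47
Installment 10: $590.47 +$20.08 interest = $610.55; pay $610.55 → $0.00
Total paid: $9,762.26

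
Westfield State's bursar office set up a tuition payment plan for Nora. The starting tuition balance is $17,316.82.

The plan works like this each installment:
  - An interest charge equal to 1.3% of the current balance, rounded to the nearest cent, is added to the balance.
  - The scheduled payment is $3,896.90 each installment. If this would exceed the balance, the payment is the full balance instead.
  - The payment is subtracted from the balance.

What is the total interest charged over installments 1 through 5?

Installment 1: opening $17,316.82; interest $225.12 → $17,541.94; payment $3,896.90; balance $13,645.04
Installment 2: opening $13,645.04; interest $177.39 → $13,822.43; payment $3,896.90; balance $9,925.53
Installment 3: opening $9,925.53; interest $129.03 → $10,054.56; payment $3,896.90; balance $6,157.66
Installment 4: opening $6,157.66; interest $80.05 → $6,237.71; payment $3,896.90; balance $2,340.81
Installment 5: opening $2,340.81; interest $30.43 → $2,371.24; payment $2,371.24; balance $0.00
Total interest: $225.12 + $177.39 + $129.03 + $80.05 + $30.43 = $642.02

$642.02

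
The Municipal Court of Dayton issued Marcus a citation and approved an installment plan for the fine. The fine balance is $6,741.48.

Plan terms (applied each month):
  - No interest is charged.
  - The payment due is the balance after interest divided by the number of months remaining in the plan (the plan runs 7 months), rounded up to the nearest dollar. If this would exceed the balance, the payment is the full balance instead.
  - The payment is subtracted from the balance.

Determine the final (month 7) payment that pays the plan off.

$962.48

Month 1: $6,741.48 − $964.00 → $5,777.48
Month 2: $5,777.48 − $963.00 → $4,814.48
Month 3: $4,814.48 − $963.00 → $3,851.48
Month 4: $3,851.48 − $963.00 → $2,888.48
Month 5: $2,888.48 − $963.00 → $1,925.48
Month 6: $1,925.48 − $963.00 → $962.48
Month 7: $962.48 − $962.48 → $0.00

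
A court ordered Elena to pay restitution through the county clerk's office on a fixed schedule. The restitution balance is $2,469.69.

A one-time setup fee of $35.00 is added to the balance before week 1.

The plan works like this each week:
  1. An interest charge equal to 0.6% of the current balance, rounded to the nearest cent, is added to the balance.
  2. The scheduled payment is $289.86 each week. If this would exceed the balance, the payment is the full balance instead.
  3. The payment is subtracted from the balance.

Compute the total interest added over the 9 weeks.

Week 1: $2,504.69 +$15.03 interest = $2,519.72; pay $289.86 → $2,229.86
Week 2: $2,229.86 +$13.38 interest = $2,243.24; pay $289.86 → $1,953.38
Week 3: $1,953.38 +$11.72 interest = $1,965.10; pay $289.86 → $1,675.24
Week 4: $1,675.24 +$10.05 interest = $1,685.29; pay $289.86 → $1,395.43
Week 5: $1,395.43 +$8.37 interest = $1,403.80; pay $289.86 → $1,113.94
Week 6: $1,113.94 +$6.68 interest = $1,120.62; pay $289.86 → $830.76
Week 7: $830.76 +$4.98 interest = $835.74; pay $289.86 → $545.88
Week 8: $545.88 +$3.28 interest = $549.16; pay $289.86 → $259.30
Week 9: $259.30 +$1.56 interest = $260.86; pay $260.86 → $0.00
Total interest: $15.03 + $13.38 + $11.72 + $10.05 + $8.37 + $6.68 + $4.98 + $3.28 + $1.56 = $75.05

$75.05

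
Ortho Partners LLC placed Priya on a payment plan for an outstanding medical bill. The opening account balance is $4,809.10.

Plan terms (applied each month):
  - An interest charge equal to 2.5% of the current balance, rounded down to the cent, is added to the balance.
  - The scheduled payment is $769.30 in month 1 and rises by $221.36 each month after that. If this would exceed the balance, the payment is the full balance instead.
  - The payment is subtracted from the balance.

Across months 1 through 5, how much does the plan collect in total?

Month 1: $4,809.10 +$120.22 interest = $4,929.32; pay $769.30 → $4,160.02
Month 2: $4,160.02 +$104.00 interest = $4,264.02; pay $990.66 → $3,273.36
Month 3: $3,273.36 +$81.83 interest = $3,355.19; pay $1,212.02 → $2,143.17
Month 4: $2,143.17 +$53.57 interest = $2,196.74; pay $1,433.38 → $763.36
Month 5: $763.36 +$19.08 interest = $782.44; pay $782.44 → $0.00
Total paid: $5,187.80

$5,187.80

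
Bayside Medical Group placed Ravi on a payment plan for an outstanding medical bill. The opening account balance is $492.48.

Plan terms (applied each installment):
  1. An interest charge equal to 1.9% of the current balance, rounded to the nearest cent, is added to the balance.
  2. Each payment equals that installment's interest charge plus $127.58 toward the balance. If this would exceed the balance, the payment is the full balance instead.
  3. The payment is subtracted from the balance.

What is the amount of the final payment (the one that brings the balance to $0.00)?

Installment 1: opening $492.48; interest $9.36 → $501.84; payment $136.94; balance $364.90
Installment 2: opening $364.90; interest $6.93 → $371.83; payment $134.51; balance $237.32
Installment 3: opening $237.32; interest $4.51 → $241.83; payment $132.09; balance $109.74
Installment 4: opening $109.74; interest $2.09 → $111.83; payment $111.83; balance $0.00

$111.83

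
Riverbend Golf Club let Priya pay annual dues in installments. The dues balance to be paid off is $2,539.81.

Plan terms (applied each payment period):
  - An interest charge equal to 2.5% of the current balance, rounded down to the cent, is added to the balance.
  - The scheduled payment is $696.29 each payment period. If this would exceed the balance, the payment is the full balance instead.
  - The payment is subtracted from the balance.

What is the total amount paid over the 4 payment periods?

$2,697.25

Payment period 1: opening $2,539.81; interest $63.49 → $2,603.30; payment $696.29; balance $1,907.01
Payment period 2: opening $1,907.01; interest $47.67 → $1,954.68; payment $696.29; balance $1,258.39
Payment period 3: opening $1,258.39; interest $31.45 → $1,289.84; payment $696.29; balance $593.55
Payment period 4: opening $593.55; interest $14.83 → $608.38; payment $608.38; balance $0.00
Total paid: $2,697.25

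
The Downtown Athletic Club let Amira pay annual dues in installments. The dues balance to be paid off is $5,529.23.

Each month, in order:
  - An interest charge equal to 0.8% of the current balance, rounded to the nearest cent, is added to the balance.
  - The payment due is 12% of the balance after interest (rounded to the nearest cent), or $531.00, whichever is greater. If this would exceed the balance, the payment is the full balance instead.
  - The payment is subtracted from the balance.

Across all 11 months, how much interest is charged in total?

Month 1: opening $5,529.23; interest $44.23 → $5,573.46; payment $668.82; balance $4,904.64
Month 2: opening $4,904.64; interest $39.24 → $4,943.88; payment $593.27; balance $4,350.61
Month 3: opening $4,350.61; interest $34.80 → $4,385.41; payment $531.00; balance $3,854.41
Month 4: opening $3,854.41; interest $30.84 → $3,885.25; payment $531.00; balance $3,354.25
Month 5: opening $3,354.25; interest $26.83 → $3,381.08; payment $531.00; balance $2,850.08
Month 6: opening $2,850.08; interest $22.80 → $2,872.88; payment $531.00; balance $2,341.88
Month 7: opening $2,341.88; interest $18.74 → $2,360.62; payment $531.00; balance $1,829.62
Month 8: opening $1,829.62; interest $14.64 → $1,844.26; payment $531.00; balance $1,313.26
Month 9: opening $1,313.26; interest $10.51 → $1,323.77; payment $531.00; balance $792.77
Month 10: opening $792.77; interest $6.34 → $799.11; payment $531.00; balance $268.11
Month 11: opening $268.11; interest $2.14 → $270.25; payment $270.25; balance $0.00
Total interest: $44.23 + $39.24 + $34.80 + $30.84 + $26.83 + $22.80 + $18.74 + $14.64 + $10.51 + $6.34 + $2.14 = $251.11

$251.11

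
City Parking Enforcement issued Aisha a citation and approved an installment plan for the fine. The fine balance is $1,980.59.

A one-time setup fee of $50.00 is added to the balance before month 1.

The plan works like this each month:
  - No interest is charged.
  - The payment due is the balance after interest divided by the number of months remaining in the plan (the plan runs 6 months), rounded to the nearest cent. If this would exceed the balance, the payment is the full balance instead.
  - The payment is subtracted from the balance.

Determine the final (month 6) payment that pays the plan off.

$338.43

Month 1: $2,030.59 − $338.43 → $1,692.16
Month 2: $1,692.16 − $338.43 → $1,353.73
Month 3: $1,353.73 − $338.43 → $1,015.30
Month 4: $1,015.30 − $338.43 → $676.87
Month 5: $676.87 − $338.44 → $338.43
Month 6: $338.43 − $338.43 → $0.00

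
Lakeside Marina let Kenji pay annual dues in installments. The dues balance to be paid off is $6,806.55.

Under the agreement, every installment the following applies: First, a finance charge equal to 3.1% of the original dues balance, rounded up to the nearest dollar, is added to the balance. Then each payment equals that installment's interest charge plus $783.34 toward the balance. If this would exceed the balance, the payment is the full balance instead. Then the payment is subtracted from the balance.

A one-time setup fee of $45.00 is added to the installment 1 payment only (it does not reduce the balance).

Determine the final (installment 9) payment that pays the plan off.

$751.83

Installment 1: $6,806.55 +$212.00 interest = $7,018.55; pay $995.34 (+ $45.00 fee) → $6,023.21
Installment 2: $6,023.21 +$212.00 interest = $6,235.21; pay $995.34 → $5,239.87
Installment 3: $5,239.87 +$212.00 interest = $5,451.87; pay $995.34 → $4,456.53
Installment 4: $4,456.53 +$212.00 interest = $4,668.53; pay $995.34 → $3,673.19
Installment 5: $3,673.19 +$212.00 interest = $3,885.19; pay $995.34 → $2,889.85
Installment 6: $2,889.85 +$212.00 interest = $3,101.85; pay $995.34 → $2,106.51
Installment 7: $2,106.51 +$212.00 interest = $2,318.51; pay $995.34 → $1,323.17
Installment 8: $1,323.17 +$212.00 interest = $1,535.17; pay $995.34 → $539.83
Installment 9: $539.83 +$212.00 interest = $751.83; pay $751.83 → $0.00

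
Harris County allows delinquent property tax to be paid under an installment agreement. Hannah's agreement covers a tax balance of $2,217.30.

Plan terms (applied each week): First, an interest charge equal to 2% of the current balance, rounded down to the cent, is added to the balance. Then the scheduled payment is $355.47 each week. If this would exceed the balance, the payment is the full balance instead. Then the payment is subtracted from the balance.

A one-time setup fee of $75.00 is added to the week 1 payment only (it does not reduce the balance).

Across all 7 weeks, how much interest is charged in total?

$175.27

# | Opening | Interest | Payment | Fee | End bal
1 | $2,217.30 | $44.34 | $355.47 | $75.00 | $1,906.17
2 | $1,906.17 | $38.12 | $355.47 | — | $1,588.82
3 | $1,588.82 | $31.77 | $355.47 | — | $1,265.12
4 | $1,265.12 | $25.30 | $355.47 | — | $934.95
5 | $934.95 | $18.69 | $355.47 | — | $598.17
6 | $598.17 | $11.96 | $355.47 | — | $254.66
7 | $254.66 | $5.09 | $259.75 | — | $0.00
Total interest: $44.34 + $38.12 + $31.77 + $25.30 + $18.69 + $11.96 + $5.09 = $175.27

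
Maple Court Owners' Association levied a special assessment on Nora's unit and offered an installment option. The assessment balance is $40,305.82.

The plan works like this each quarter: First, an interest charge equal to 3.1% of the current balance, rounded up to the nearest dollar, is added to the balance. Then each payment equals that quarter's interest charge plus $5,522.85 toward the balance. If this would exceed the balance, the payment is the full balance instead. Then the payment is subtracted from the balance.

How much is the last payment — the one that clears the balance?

Quarter 1: $40,305.82 +$1,250.00 interest = $41,555.82; pay $6,772.85 → $34,782.97
Quarter 2: $34,782.97 +$1,079.00 interest = $35,861.97; pay $6,601.85 → $29,260.12
Quarter 3: $29,260.12 +$908.00 interest = $30,168.12; pay $6,430.85 → $23,737.27
Quarter 4: $23,737.27 +$736.00 interest = $24,473.27; pay $6,258.85 → $18,214.42
Quarter 5: $18,214.42 +$565.00 interest = $18,779.42; pay $6,087.85 → $12,691.57
Quarter 6: $12,691.57 +$394.00 interest = $13,085.57; pay $5,916.85 → $7,168.72
Quarter 7: $7,168.72 +$223.00 interest = $7,391.72; pay $5,745.85 → $1,645.87
Quarter 8: $1,645.87 +$52.00 interest = $1,697.87; pay $1,697.87 → $0.00

$1,697.87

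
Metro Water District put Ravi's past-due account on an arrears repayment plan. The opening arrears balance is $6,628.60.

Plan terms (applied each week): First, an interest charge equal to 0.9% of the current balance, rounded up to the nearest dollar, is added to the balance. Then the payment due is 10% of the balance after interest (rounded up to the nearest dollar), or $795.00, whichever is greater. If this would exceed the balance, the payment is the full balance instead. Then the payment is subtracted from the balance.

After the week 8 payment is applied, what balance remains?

# | Opening | Interest | Payment | End bal
1 | $6,628.60 | $60.00 | $795.00 | $5,893.60
2 | $5,893.60 | $54.00 | $795.00 | $5,152.60
3 | $5,152.60 | $47.00 | $795.00 | $4,404.60
4 | $4,404.60 | $40.00 | $795.00 | $3,649.60
5 | $3,649.60 | $33.00 | $795.00 | $2,887.60
6 | $2,887.60 | $26.00 | $795.00 | $2,118.60
7 | $2,118.60 | $20.00 | $795.00 | $1,343.60
8 | $1,343.60 | $13.00 | $795.00 | $561.60

$561.60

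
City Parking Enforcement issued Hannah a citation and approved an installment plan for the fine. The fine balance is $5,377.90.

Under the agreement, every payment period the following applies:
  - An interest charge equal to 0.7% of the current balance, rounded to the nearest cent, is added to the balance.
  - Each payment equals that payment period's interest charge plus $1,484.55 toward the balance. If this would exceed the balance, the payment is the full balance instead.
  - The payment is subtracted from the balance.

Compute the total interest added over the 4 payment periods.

Payment period 1: $5,377.90 +$37.65 interest = $5,415.55; pay $1,522.20 → $3,893.35
Payment period 2: $3,893.35 +$27.25 interest = $3,920.60; pay $1,511.80 → $2,408.80
Payment period 3: $2,408.80 +$16.86 interest = $2,425.66; pay $1,501.41 → $924.25
Payment period 4: $924.25 +$6.47 interest = $930.72; pay $930.72 → $0.00
Total interest: $37.65 + $27.25 + $16.86 + $6.47 = $88.23

$88.23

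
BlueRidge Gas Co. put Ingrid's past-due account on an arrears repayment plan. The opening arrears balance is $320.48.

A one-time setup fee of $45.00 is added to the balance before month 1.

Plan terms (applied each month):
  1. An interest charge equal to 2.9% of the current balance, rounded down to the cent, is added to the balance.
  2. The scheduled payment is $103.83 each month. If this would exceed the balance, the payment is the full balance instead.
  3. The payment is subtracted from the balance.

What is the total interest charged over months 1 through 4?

# | Opening | Interest | Payment | End bal
1 | $365.48 | $10.59 | $103.83 | $272.24
2 | $272.24 | $7.89 | $103.83 | $176.30
3 | $176.30 | $5.11 | $103.83 | $77.58
4 | $77.58 | $2.24 | $79.82 | $0.00
Total interest: $10.59 + $7.89 + $5.11 + $2.24 = $25.83

$25.83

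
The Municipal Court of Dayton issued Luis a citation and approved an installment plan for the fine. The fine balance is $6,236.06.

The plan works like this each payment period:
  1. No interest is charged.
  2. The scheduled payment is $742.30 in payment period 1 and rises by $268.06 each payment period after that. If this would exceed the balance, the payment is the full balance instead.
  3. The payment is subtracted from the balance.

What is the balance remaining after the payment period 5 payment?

Payment period 1: opening $6,236.06; payment $742.30; balance $5,493.76
Payment period 2: opening $5,493.76; payment $1,010.36; balance $4,483.40
Payment period 3: opening $4,483.40; payment $1,278.42; balance $3,204.98
Payment period 4: opening $3,204.98; payment $1,546.48; balance $1,658.50
Payment period 5: opening $1,658.50; payment $1,658.50; balance $0.00

$0.00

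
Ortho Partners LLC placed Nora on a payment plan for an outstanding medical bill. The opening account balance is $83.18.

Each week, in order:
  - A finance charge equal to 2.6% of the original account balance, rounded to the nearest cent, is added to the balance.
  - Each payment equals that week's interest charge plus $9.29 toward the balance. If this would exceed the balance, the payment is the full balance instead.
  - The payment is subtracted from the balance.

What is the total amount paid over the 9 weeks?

Week 1: opening $83.18; interest $2.16 → $85.34; payment $11.45; balance $73.89
Week 2: opening $73.89; interest $2.16 → $76.05; payment $11.45; balance $64.60
Week 3: opening $64.60; interest $2.16 → $66.76; payment $11.45; balance $55.31
Week 4: opening $55.31; interest $2.16 → $57.47; payment $11.45; balance $46.02
Week 5: opening $46.02; interest $2.16 → $48.18; payment $11.45; balance $36.73
Week 6: opening $36.73; interest $2.16 → $38.89; payment $11.45; balance $27.44
Week 7: opening $27.44; interest $2.16 → $29.60; payment $11.45; balance $18.15
Week 8: opening $18.15; interest $2.16 → $20.31; payment $11.45; balance $8.86
Week 9: opening $8.86; interest $2.16 → $11.02; payment $11.02; balance $0.00
Total paid: $102.62

$102.62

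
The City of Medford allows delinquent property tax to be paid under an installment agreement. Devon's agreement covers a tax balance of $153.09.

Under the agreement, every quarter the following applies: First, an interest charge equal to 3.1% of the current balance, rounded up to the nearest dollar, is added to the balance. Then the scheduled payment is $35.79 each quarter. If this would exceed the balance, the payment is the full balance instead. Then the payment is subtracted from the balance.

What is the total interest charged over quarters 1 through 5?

$15.00

Quarter 1: opening $153.09; interest $5.00 → $158.09; payment $35.79; balance $122.30
Quarter 2: opening $122.30; interest $4.00 → $126.30; payment $35.79; balance $90.51
Quarter 3: opening $90.51; interest $3.00 → $93.51; payment $35.79; balance $57.72
Quarter 4: opening $57.72; interest $2.00 → $59.72; payment $35.79; balance $23.93
Quarter 5: opening $23.93; interest $1.00 → $24.93; payment $24.93; balance $0.00
Total interest: $5.00 + $4.00 + $3.00 + $2.00 + $1.00 = $15.00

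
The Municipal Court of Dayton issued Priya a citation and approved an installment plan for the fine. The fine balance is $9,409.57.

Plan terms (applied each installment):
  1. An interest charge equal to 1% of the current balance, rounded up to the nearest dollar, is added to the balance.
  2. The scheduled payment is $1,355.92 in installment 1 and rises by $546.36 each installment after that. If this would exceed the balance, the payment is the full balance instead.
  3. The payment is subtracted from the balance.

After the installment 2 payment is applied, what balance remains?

Installment 1: $9,409.57 +$95.00 interest = $9,504.57; pay $1,355.92 → $8,148.65
Installment 2: $8,148.65 +$82.00 interest = $8,230.65; pay $1,902.28 → $6,328.37

$6,328.37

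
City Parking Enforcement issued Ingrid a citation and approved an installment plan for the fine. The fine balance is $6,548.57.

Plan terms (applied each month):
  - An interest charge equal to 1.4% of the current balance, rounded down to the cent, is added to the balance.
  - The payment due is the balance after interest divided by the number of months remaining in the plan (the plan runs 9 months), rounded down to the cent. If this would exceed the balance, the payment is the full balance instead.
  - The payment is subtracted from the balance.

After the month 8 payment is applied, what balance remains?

Month 1: opening $6,548.57; interest $91.67 → $6,640.24; payment $737.80; balance $5,902.44
Month 2: opening $5,902.44; interest $82.63 → $5,985.07; payment $748.13; balance $5,236.94
Month 3: opening $5,236.94; interest $73.31 → $5,310.25; payment $758.60; balance $4,551.65
Month 4: opening $4,551.65; interest $63.72 → $4,615.37; payment $769.22; balance $3,846.15
Month 5: opening $3,846.15; interest $53.84 → $3,899.99; payment $779.99; balance $3,120.00
Month 6: opening $3,120.00; interest $43.68 → $3,163.68; payment $790.92; balance $2,372.76
Month 7: opening $2,372.76; interest $33.21 → $2,405.97; payment $801.99; balance $1,603.98
Month 8: opening $1,603.98; interest $22.45 → $1,626.43; payment $813.21; balance $813.22

$813.22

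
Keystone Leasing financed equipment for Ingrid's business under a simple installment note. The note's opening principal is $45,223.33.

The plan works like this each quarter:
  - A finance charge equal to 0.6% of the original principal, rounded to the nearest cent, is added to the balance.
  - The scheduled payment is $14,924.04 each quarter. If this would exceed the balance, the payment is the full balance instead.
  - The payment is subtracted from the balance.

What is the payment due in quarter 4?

Quarter 1: $45,223.33 +$271.34 interest = $45,494.67; pay $14,924.04 → $30,570.63
Quarter 2: $30,570.63 +$271.34 interest = $30,841.97; pay $14,924.04 → $15,917.93
Quarter 3: $15,917.93 +$271.34 interest = $16,189.27; pay $14,924.04 → $1,265.23
Quarter 4: $1,265.23 +$271.34 interest = $1,536.57; pay $1,536.57 → $0.00

$1,536.57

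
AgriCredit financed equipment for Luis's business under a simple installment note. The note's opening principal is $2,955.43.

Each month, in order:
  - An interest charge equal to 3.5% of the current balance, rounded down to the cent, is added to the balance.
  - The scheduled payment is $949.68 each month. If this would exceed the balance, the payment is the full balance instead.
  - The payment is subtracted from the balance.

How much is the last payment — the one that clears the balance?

$338.24

Month 1: opening $2,955.43; interest $103.44 → $3,058.87; payment $949.68; balance $2,109.19
Month 2: opening $2,109.19; interest $73.82 → $2,183.01; payment $949.68; balance $1,233.33
Month 3: opening $1,233.33; interest $43.16 → $1,276.49; payment $949.68; balance $326.81
Month 4: opening $326.81; interest $11.43 → $338.24; payment $338.24; balance $0.00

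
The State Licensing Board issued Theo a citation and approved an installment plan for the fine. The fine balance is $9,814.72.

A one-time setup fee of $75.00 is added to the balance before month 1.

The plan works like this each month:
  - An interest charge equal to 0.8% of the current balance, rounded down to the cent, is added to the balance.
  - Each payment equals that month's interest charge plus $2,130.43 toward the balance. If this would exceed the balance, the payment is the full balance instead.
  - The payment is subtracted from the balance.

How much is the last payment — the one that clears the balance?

$1,378.94

Month 1: $9,889.72 +$79.11 interest = $9,968.83; pay $2,209.54 → $7,759.29
Month 2: $7,759.29 +$62.07 interest = $7,821.36; pay $2,192.50 → $5,628.86
Month 3: $5,628.86 +$45.03 interest = $5,673.89; pay $2,175.46 → $3,498.43
Month 4: $3,498.43 +$27.98 interest = $3,526.41; pay $2,158.41 → $1,368.00
Month 5: $1,368.00 +$10.94 interest = $1,378.94; pay $1,378.94 → $0.00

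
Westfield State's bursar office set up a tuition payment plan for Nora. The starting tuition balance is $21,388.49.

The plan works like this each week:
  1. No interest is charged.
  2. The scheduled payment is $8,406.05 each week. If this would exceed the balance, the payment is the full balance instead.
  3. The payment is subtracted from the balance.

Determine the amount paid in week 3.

$4,576.39

Week 1: $21,388.49 − $8,406.05 → $12,982.44
Week 2: $12,982.44 − $8,406.05 → $4,576.39
Week 3: $4,576.39 − $4,576.39 → $0.00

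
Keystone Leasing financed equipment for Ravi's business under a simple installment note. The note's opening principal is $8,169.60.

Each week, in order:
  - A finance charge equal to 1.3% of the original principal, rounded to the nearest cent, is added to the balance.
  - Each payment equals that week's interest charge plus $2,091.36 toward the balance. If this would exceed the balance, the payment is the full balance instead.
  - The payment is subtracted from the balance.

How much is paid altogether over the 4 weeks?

Week 1: $8,169.60 +$106.20 interest = $8,275.80; pay $2,197.56 → $6,078.24
Week 2: $6,078.24 +$106.20 interest = $6,184.44; pay $2,197.56 → $3,986.88
Week 3: $3,986.88 +$106.20 interest = $4,093.08; pay $2,197.56 → $1,895.52
Week 4: $1,895.52 +$106.20 interest = $2,001.72; pay $2,001.72 → $0.00
Total paid: $8,594.40

$8,594.40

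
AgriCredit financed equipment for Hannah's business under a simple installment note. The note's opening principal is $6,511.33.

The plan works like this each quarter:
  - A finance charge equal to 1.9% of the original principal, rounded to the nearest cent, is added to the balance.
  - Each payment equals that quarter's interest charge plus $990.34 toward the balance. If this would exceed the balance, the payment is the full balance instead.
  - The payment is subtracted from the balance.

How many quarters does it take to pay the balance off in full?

7

Quarter 1: $6,511.33 +$123.72 interest = $6,635.05; pay $1,114.06 → $5,520.99
Quarter 2: $5,520.99 +$123.72 interest = $5,644.71; pay $1,114.06 → $4,530.65
Quarter 3: $4,530.65 +$123.72 interest = $4,654.37; pay $1,114.06 → $3,540.31
Quarter 4: $3,540.31 +$123.72 interest = $3,664.03; pay $1,114.06 → $2,549.97
Quarter 5: $2,549.97 +$123.72 interest = $2,673.69; pay $1,114.06 → $1,559.63
Quarter 6: $1,559.63 +$123.72 interest = $1,683.35; pay $1,114.06 → $569.29
Quarter 7: $569.29 +$123.72 interest = $693.01; pay $693.01 → $0.00
Balance reaches $0.00 in quarter 7.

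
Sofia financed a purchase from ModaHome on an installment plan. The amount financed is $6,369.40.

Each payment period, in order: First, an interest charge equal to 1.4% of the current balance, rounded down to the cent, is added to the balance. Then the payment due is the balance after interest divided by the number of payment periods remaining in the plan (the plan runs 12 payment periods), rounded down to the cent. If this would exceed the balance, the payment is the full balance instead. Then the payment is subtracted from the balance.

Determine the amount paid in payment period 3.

Payment period 1: opening $6,369.40; interest $89.17 → $6,458.57; payment $538.21; balance $5,920.36
Payment period 2: opening $5,920.36; interest $82.88 → $6,003.24; payment $545.74; balance $5,457.50
Payment period 3: opening $5,457.50; interest $76.40 → $5,533.90; payment $553.39; balance $4,980.51

$553.39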